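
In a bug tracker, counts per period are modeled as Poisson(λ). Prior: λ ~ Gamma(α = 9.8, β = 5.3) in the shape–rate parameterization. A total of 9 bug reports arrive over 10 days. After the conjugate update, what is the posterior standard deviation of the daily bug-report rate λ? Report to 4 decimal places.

0.2834

With a Gamma(shape α, rate β) prior, the Poisson likelihood is conjugate: the posterior is Gamma(α + ΣXᵢ, β + n).
Posterior: Gamma(α+S, β+n) = Gamma(9.8+9, 5.3+10) = Gamma(18.8, 15.3).
SD = √α/β = √18.8/15.3 = 0.2834.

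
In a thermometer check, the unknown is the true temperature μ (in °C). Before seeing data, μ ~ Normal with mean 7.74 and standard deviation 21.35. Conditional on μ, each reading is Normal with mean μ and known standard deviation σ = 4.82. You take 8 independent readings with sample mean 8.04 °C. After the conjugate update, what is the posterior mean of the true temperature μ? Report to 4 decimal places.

For Normal data with known variance σ², a Normal(μ₀, σ₀²) prior on μ is conjugate. Posterior precision = 1/σ₀² + n/σ²; posterior mean is the precision-weighted average of μ₀ and x̄.
n·x̄ = 8·8.04 = 64.32.
σ₀² = 21.35² = 455.8225, σ² = 4.82² = 23.2324; σ² + n·σ₀² = 23.2324 + 8·455.8225 = 3669.8124.
Posterior mean = (μ₀/σ₀² + n·x̄/σ²)/(1/σ₀² + n/σ²) = (σ²·μ₀ + σ₀²·n·x̄)/(σ² + n·σ₀²) = (23.2324·7.74 + 455.8225·64.32)/3669.8124 = 29498.321976/3669.8124 = 8.0381.

8.0381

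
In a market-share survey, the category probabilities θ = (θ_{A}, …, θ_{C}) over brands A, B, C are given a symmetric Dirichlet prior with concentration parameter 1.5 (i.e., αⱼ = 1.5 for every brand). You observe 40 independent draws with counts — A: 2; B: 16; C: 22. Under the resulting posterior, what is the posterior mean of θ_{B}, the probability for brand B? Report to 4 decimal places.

0.3933

The Dirichlet prior is conjugate to the Multinomial likelihood: each posterior αⱼ = prior αⱼ + observed count nⱼ.
Posterior concentration: (3.5, 17.5, 23.5), total = 44.5.
E[θ_{B}|data] = α_{B}/Σα = 17.5/44.5 = 0.3933.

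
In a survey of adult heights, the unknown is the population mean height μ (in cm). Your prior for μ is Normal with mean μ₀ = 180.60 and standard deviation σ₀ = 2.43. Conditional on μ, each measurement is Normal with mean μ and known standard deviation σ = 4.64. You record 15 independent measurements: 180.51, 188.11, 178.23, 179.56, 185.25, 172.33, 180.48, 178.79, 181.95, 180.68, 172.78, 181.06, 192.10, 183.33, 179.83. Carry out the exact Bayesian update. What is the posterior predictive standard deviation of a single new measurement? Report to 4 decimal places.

4.7628

For Normal data with known variance σ², a Normal(μ₀, σ₀²) prior on μ is conjugate. Posterior precision = 1/σ₀² + n/σ²; posterior mean is the precision-weighted average of μ₀ and x̄.
σ₀² = 2.43² = 5.9049, σ² = 4.64² = 21.5296; σ² + n·σ₀² = 21.5296 + 15·5.9049 = 110.1031.
Posterior precision = 1/σ₀² + n/σ² = 1/5.9049 + 15/21.5296 = (σ² + n·σ₀²)/(σ₀²σ²) = 110.1031/(5.9049·21.5296); posterior variance σₙ² = σ₀²σ²/(σ² + n·σ₀²) = 5.9049·21.5296/110.1031 = 1.154646.
Predictive variance for one new observation = σₙ² + σ² = 5.9049·21.5296/110.1031 + 21.5296 = σ²·(σ₀² + 110.1031)/110.1031 = 21.5296·116.008/110.1031 = 22.684246; SD = √(21.5296·116.008/110.1031) = 4.7628.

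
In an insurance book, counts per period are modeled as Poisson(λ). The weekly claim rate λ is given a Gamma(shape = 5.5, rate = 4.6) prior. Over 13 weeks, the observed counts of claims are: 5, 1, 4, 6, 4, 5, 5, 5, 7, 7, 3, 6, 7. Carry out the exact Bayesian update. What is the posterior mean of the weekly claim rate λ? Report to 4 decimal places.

With a Gamma(shape α, rate β) prior, the Poisson likelihood is conjugate: the posterior is Gamma(α + ΣXᵢ, β + n).
Sum of counts S = 65 over n = 13 weeks.
Posterior: Gamma(α+S, β+n) = Gamma(5.5+65, 4.6+13) = Gamma(70.5, 17.6).
Posterior mean = α/β = 70.5/17.6 = 4.0057.

4.0057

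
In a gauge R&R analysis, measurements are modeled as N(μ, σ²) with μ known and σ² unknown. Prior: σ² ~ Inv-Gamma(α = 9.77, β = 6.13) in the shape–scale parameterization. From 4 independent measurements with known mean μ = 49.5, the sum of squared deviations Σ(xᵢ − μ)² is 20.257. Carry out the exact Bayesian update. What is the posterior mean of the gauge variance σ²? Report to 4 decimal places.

1.5096

With known mean μ and an Inverse-Gamma(α, β) prior on σ², the Normal likelihood is conjugate: posterior is Inv-Gamma(α + n/2, β + Σ(xᵢ−μ)²/2).
Posterior: Inv-Gamma(9.77 + 4/2, 6.13 + 20.257/2) = Inv-Gamma(11.77, 16.2585).
E[σ²|data] = β/(α−1) = 16.2585/10.77 = 1.5096.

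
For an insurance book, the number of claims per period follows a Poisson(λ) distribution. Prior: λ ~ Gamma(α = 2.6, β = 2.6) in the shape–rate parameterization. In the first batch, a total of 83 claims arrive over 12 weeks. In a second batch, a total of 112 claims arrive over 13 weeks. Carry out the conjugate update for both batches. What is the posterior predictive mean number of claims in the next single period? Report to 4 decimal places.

7.1594

With a Gamma(shape α, rate β) prior, the Poisson likelihood is conjugate: the posterior is Gamma(α + ΣXᵢ, β + n).
After batch 1: Gamma(α+S, β+n) = Gamma(2.6+83, 2.6+12) = Gamma(85.6, 14.6).
After batch 2: Gamma(α+S, β+n) = Gamma(85.6+112, 14.6+13) = Gamma(197.6, 27.6).
The predictive distribution for one future period is NegBinom with mean α/β = 7.1594.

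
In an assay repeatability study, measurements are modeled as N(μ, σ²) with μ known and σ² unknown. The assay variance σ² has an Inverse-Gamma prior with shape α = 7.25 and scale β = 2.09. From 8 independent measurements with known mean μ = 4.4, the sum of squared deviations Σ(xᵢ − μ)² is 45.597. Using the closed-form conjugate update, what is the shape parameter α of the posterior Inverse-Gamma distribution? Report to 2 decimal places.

11.25

With known mean μ and an Inverse-Gamma(α, β) prior on σ², the Normal likelihood is conjugate: posterior is Inv-Gamma(α + n/2, β + Σ(xᵢ−μ)²/2).
Posterior: Inv-Gamma(7.25 + 8/2, 2.09 + 45.597/2) = Inv-Gamma(11.25, 24.8885).
Posterior α = 11.25.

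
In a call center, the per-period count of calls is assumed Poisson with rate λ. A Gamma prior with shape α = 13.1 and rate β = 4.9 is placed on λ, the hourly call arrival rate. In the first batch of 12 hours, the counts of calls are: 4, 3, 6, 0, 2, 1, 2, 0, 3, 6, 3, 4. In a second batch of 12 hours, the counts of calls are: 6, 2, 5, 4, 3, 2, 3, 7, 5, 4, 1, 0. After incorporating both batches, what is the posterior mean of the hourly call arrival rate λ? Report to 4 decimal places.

3.0830

With a Gamma(shape α, rate β) prior, the Poisson likelihood is conjugate: the posterior is Gamma(α + ΣXᵢ, β + n).
Batch 1: sum of counts S = 34 over n = 12 hours.
After batch 1: Gamma(α+S, β+n) = Gamma(13.1+34, 4.9+12) = Gamma(47.1, 16.9).
Batch 2: sum of counts S = 42 over n = 12 hours.
After batch 2: Gamma(α+S, β+n) = Gamma(47.1+42, 16.9+12) = Gamma(89.1, 28.9).
Posterior mean = α/β = 89.1/28.9 = 3.0830.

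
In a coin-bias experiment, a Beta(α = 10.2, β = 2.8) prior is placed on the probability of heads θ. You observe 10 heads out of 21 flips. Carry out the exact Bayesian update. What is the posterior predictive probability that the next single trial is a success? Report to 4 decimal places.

0.5941

The Beta prior is conjugate to a Binomial/Bernoulli likelihood; the update adds successes to α and failures to β.
Posterior: Beta(α+k, β+n−k) = Beta(10.2+10, 2.8+11) = Beta(20.2, 13.8).
For a single future Bernoulli trial, P(success | data) = α/(α+β) = 0.5941.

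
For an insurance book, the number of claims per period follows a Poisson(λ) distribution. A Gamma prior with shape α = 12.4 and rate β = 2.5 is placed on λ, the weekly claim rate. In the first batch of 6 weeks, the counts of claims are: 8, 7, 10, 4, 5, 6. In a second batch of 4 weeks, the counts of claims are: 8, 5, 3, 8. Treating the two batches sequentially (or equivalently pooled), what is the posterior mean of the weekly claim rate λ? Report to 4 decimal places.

With a Gamma(shape α, rate β) prior, the Poisson likelihood is conjugate: the posterior is Gamma(α + ΣXᵢ, β + n).
Batch 1: sum of counts S = 40 over n = 6 weeks.
After batch 1: Gamma(α+S, β+n) = Gamma(12.4+40, 2.5+6) = Gamma(52.4, 8.5).
Batch 2: sum of counts S = 24 over n = 4 weeks.
After batch 2: Gamma(α+S, β+n) = Gamma(52.4+24, 8.5+4) = Gamma(76.4, 12.5).
Posterior mean = α/β = 76.4/12.5 = 6.1120.

6.1120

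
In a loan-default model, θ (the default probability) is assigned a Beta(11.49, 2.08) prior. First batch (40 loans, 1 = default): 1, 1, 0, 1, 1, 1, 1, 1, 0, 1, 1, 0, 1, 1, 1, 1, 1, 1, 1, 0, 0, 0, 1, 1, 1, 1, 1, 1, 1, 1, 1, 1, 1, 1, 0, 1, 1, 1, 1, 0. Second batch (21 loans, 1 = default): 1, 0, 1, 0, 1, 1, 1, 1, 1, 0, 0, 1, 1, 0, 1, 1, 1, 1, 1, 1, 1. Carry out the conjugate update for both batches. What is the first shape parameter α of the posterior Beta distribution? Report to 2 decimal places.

The Beta prior is conjugate to a Binomial/Bernoulli likelihood; the update adds successes to α and failures to β.
After batch 1: Beta(11.49+32, 2.08+8) = Beta(43.49, 10.08).
After batch 2: Beta(43.49+16, 10.08+5) = Beta(59.49, 15.08).
Posterior α = 59.49.

59.49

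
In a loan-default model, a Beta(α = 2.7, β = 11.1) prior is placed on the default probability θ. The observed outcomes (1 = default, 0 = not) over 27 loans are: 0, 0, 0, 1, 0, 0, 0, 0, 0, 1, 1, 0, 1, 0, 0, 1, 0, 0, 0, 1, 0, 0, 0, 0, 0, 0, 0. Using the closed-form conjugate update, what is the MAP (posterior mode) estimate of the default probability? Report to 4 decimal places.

The Beta prior is conjugate to a Binomial/Bernoulli likelihood; the update adds successes to α and failures to β.
Posterior: Beta(α+k, β+n−k) = Beta(2.7+6, 11.1+21) = Beta(8.7, 32.1).
Mode of Beta(a,b) for a,b>1 is (a−1)/(a+b−2) = 7.7/38.8 = 0.1985.

0.1985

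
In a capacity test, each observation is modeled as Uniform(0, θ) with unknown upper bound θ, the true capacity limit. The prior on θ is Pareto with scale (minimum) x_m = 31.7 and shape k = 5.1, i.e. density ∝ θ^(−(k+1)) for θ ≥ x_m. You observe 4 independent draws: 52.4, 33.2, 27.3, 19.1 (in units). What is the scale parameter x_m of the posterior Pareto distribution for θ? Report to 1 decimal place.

52.4

A Pareto(scale x_m, shape k) prior on the upper bound θ of Uniform(0, θ) is conjugate: posterior is Pareto(max(x_m, max xᵢ), k + n).
Sample maximum = 52.4; prior scale x_m = 31.7 → posterior scale = max = 52.4.
Posterior shape = 5.1 + 4 = 9.1.
Posterior scale x_m = 52.4.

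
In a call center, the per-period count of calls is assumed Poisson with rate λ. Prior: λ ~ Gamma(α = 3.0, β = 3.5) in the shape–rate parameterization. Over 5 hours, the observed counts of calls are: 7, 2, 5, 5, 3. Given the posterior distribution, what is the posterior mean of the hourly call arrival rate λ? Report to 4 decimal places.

With a Gamma(shape α, rate β) prior, the Poisson likelihood is conjugate: the posterior is Gamma(α + ΣXᵢ, β + n).
Sum of counts S = 22 over n = 5 hours.
Posterior: Gamma(α+S, β+n) = Gamma(3.0+22, 3.5+5) = Gamma(25.0, 8.5).
Posterior mean = α/β = 25.0/8.5 = 2.9412.

2.9412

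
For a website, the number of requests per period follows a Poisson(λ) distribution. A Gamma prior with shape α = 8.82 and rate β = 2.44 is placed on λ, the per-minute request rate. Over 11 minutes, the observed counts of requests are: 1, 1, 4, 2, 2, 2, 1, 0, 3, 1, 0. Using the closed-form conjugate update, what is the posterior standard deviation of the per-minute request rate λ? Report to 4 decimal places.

With a Gamma(shape α, rate β) prior, the Poisson likelihood is conjugate: the posterior is Gamma(α + ΣXᵢ, β + n).
Sum of counts S = 17 over n = 11 minutes.
Posterior: Gamma(α+S, β+n) = Gamma(8.82+17, 2.44+11) = Gamma(25.82, 13.44).
SD = √α/β = √25.82/13.44 = 0.3781.

0.3781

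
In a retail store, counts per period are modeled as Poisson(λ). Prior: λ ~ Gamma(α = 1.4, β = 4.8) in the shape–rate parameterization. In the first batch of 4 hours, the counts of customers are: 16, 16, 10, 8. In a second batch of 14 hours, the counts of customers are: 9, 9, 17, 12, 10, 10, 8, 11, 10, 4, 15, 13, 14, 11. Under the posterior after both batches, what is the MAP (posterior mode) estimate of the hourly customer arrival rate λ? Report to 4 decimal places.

With a Gamma(shape α, rate β) prior, the Poisson likelihood is conjugate: the posterior is Gamma(α + ΣXᵢ, β + n).
Batch 1: sum of counts S = 50 over n = 4 hours.
After batch 1: Gamma(α+S, β+n) = Gamma(1.4+50, 4.8+4) = Gamma(51.4, 8.8).
Batch 2: sum of counts S = 153 over n = 14 hours.
After batch 2: Gamma(α+S, β+n) = Gamma(51.4+153, 8.8+14) = Gamma(204.4, 22.8).
Mode of Gamma(α,β) for α≥1 is (α−1)/β = 203.4/22.8 = 8.9211.

8.9211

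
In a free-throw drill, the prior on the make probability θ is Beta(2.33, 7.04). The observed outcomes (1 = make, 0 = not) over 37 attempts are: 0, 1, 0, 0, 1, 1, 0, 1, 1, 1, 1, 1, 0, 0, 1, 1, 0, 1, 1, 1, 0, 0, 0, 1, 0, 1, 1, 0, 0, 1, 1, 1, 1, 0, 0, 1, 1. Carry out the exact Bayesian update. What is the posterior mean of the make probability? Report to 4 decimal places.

The Beta prior is conjugate to a Binomial/Bernoulli likelihood; the update adds successes to α and failures to β.
Posterior: Beta(α+k, β+n−k) = Beta(2.33+22, 7.04+15) = Beta(24.33, 22.04).
Posterior mean = α/(α+β) = 24.33/46.37 = 0.5247.

0.5247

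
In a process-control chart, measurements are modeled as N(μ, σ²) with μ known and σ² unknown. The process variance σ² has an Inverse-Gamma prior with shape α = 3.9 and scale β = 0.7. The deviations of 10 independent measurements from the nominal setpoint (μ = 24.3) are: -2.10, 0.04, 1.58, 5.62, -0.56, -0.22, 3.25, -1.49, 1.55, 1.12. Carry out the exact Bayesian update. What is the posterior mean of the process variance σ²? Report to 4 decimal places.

3.5882

With known mean μ and an Inverse-Gamma(α, β) prior on σ², the Normal likelihood is conjugate: posterior is Inv-Gamma(α + n/2, β + Σ(xᵢ−μ)²/2).
Σ(xᵢ−μ)² = (-2.10)² + (0.04)² + (1.58)² + (5.62)² + (-0.56)² + (-0.22)² + (3.25)² + (-1.49)² + (1.55)² + (1.12)² = 55.2939.
Posterior: Inv-Gamma(3.9 + 10/2, 0.7 + 55.2939/2) = Inv-Gamma(8.90, 28.34695).
E[σ²|data] = β/(α−1) = 28.34695/7.90 = 3.5882.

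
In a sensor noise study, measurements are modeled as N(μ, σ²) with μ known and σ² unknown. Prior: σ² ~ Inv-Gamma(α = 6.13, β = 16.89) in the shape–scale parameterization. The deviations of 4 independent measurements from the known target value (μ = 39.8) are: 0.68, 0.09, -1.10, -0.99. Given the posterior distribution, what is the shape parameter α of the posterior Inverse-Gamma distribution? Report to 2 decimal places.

With known mean μ and an Inverse-Gamma(α, β) prior on σ², the Normal likelihood is conjugate: posterior is Inv-Gamma(α + n/2, β + Σ(xᵢ−μ)²/2).
Σ(xᵢ−μ)² = (0.68)² + (0.09)² + (-1.10)² + (-0.99)² = 2.6606.
Posterior: Inv-Gamma(6.13 + 4/2, 16.89 + 2.6606/2) = Inv-Gamma(8.13, 18.22030).
Posterior α = 8.13.

8.13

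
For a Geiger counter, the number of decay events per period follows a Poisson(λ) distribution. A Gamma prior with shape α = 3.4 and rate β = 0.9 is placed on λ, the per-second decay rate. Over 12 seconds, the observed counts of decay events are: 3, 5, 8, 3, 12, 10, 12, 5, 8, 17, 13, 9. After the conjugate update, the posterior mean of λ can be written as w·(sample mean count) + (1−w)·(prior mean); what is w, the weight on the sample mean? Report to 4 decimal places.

With a Gamma(shape α, rate β) prior, the Poisson likelihood is conjugate: the posterior is Gamma(α + ΣXᵢ, β + n).
Posterior mean = (α₀+S)/(β₀+n) = [n/(β₀+n)]·(S/n) + [β₀/(β₀+n)]·(α₀/β₀), so only n and β₀ enter the weight.
Weight on data w = n/(β₀+n) = 12/(0.9+12) = 12/12.9 = 0.9302.

0.9302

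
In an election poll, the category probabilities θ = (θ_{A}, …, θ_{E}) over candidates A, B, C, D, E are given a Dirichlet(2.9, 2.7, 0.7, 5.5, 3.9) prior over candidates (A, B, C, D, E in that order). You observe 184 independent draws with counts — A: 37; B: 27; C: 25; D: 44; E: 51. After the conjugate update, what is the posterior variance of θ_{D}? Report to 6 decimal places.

0.000929

The Dirichlet prior is conjugate to the Multinomial likelihood: each posterior αⱼ = prior αⱼ + observed count nⱼ.
Posterior concentration: (39.9, 29.7, 25.7, 49.5, 54.9), total = 199.7.
Var[θ_j] = α_j(Σα−α_j)/((Σα)²(Σα+1)) = 49.5·150.2/(199.7²·200.7) = 0.000929.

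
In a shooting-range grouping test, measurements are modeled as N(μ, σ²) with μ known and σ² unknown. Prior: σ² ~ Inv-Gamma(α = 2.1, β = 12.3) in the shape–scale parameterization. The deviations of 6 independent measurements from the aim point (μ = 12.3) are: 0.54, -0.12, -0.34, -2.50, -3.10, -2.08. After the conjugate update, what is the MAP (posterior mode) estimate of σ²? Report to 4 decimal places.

With known mean μ and an Inverse-Gamma(α, β) prior on σ², the Normal likelihood is conjugate: posterior is Inv-Gamma(α + n/2, β + Σ(xᵢ−μ)²/2).
Σ(xᵢ−μ)² = (0.54)² + (-0.12)² + (-0.34)² + (-2.50)² + (-3.10)² + (-2.08)² = 20.6080.
Posterior: Inv-Gamma(2.1 + 6/2, 12.3 + 20.6080/2) = Inv-Gamma(5.10, 22.60400).
Mode = β/(α+1) = 22.60400/6.10 = 3.7056.

3.7056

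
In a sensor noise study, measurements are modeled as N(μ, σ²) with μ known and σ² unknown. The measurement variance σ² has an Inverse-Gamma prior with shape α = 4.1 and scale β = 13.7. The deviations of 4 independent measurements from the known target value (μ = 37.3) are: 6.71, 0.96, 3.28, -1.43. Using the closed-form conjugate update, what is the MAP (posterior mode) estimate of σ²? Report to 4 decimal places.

With known mean μ and an Inverse-Gamma(α, β) prior on σ², the Normal likelihood is conjugate: posterior is Inv-Gamma(α + n/2, β + Σ(xᵢ−μ)²/2).
Σ(xᵢ−μ)² = (6.71)² + (0.96)² + (3.28)² + (-1.43)² = 58.7490.
Posterior: Inv-Gamma(4.1 + 4/2, 13.7 + 58.7490/2) = Inv-Gamma(6.10, 43.07450).
Mode = β/(α+1) = 43.07450/7.10 = 6.0668.

6.0668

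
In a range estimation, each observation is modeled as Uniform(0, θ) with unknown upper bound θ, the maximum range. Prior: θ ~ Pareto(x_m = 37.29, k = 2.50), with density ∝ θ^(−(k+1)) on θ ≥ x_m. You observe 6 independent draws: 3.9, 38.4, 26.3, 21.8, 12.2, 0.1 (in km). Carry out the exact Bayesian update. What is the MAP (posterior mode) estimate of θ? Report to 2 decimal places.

38.40

A Pareto(scale x_m, shape k) prior on the upper bound θ of Uniform(0, θ) is conjugate: posterior is Pareto(max(x_m, max xᵢ), k + n).
Sample maximum = 38.4; prior scale x_m = 37.29 → posterior scale = max = 38.40.
Posterior shape = 2.50 + 6 = 8.50.
The Pareto density is decreasing on [x_m, ∞), so the mode is x_m = 38.40.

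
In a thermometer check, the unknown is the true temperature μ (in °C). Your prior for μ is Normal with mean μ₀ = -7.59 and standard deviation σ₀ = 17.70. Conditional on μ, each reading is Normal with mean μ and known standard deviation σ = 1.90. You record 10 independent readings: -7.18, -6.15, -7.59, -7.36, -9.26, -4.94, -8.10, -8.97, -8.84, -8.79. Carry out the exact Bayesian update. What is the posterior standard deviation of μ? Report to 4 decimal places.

0.6005

For Normal data with known variance σ², a Normal(μ₀, σ₀²) prior on μ is conjugate. Posterior precision = 1/σ₀² + n/σ²; posterior mean is the precision-weighted average of μ₀ and x̄.
σ₀² = 17.70² = 313.29, σ² = 1.90² = 3.61; σ² + n·σ₀² = 3.61 + 10·313.29 = 3136.51.
Posterior precision = 1/σ₀² + n/σ² = 1/313.29 + 10/3.61 = (σ² + n·σ₀²)/(σ₀²σ²) = 3136.51/(313.29·3.61); posterior variance σₙ² = σ₀²σ²/(σ² + n·σ₀²) = 313.29·3.61/3136.51 = 0.360585.
Posterior SD = √σₙ² = √(313.29·3.61/3136.51) = 0.6005.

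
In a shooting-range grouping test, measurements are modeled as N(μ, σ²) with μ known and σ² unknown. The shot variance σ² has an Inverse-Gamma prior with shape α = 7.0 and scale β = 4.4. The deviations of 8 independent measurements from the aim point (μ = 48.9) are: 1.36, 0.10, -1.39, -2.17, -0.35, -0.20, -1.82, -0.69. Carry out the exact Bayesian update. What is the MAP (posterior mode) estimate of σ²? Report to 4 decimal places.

With known mean μ and an Inverse-Gamma(α, β) prior on σ², the Normal likelihood is conjugate: posterior is Inv-Gamma(α + n/2, β + Σ(xᵢ−μ)²/2).
Σ(xᵢ−μ)² = (1.36)² + (0.10)² + (-1.39)² + (-2.17)² + (-0.35)² + (-0.20)² + (-1.82)² + (-0.69)² = 12.4516.
Posterior: Inv-Gamma(7.0 + 8/2, 4.4 + 12.4516/2) = Inv-Gamma(11.00, 10.62580).
Mode = β/(α+1) = 10.62580/12.00 = 0.8855.

0.8855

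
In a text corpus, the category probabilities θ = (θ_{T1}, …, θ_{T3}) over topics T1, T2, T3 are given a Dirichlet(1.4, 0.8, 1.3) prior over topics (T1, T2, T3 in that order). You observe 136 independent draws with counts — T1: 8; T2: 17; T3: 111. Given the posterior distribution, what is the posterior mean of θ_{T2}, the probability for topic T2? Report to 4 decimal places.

0.1276

The Dirichlet prior is conjugate to the Multinomial likelihood: each posterior αⱼ = prior αⱼ + observed count nⱼ.
Posterior concentration: (9.4, 17.8, 112.3), total = 139.5.
E[θ_{T2}|data] = α_{T2}/Σα = 17.8/139.5 = 0.1276.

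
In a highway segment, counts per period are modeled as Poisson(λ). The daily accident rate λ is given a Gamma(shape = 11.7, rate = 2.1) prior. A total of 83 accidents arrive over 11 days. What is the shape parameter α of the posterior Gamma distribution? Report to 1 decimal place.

With a Gamma(shape α, rate β) prior, the Poisson likelihood is conjugate: the posterior is Gamma(α + ΣXᵢ, β + n).
Posterior: Gamma(α+S, β+n) = Gamma(11.7+83, 2.1+11) = Gamma(94.7, 13.1).
Posterior α = 94.7.

94.7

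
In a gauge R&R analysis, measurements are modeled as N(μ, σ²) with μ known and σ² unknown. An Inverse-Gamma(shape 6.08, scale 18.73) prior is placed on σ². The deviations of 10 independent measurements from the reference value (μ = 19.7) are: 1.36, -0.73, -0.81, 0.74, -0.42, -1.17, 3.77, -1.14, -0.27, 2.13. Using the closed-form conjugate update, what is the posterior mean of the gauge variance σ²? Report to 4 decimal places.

With known mean μ and an Inverse-Gamma(α, β) prior on σ², the Normal likelihood is conjugate: posterior is Inv-Gamma(α + n/2, β + Σ(xᵢ−μ)²/2).
Σ(xᵢ−μ)² = (1.36)² + (-0.73)² + (-0.81)² + (0.74)² + (-0.42)² + (-1.17)² + (3.77)² + (-1.14)² + (-0.27)² + (2.13)² = 25.2538.
Posterior: Inv-Gamma(6.08 + 10/2, 18.73 + 25.2538/2) = Inv-Gamma(11.08, 31.35690).
E[σ²|data] = β/(α−1) = 31.35690/10.08 = 3.1108.

3.1108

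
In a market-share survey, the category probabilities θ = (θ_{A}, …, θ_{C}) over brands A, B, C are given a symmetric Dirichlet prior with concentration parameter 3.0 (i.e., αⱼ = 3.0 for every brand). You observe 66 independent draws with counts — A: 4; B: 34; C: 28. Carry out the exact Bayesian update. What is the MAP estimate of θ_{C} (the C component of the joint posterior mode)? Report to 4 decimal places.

0.4167

The Dirichlet prior is conjugate to the Multinomial likelihood: each posterior αⱼ = prior αⱼ + observed count nⱼ.
Posterior concentration: (7.0, 37.0, 31.0), total = 75.0.
Joint mode component: (α_{C}−1)/(Σα−K) = 30.0/72.0 = 0.4167.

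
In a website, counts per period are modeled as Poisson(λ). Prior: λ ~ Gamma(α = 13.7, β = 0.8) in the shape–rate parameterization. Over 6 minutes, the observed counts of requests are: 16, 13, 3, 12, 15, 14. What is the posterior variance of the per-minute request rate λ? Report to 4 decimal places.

With a Gamma(shape α, rate β) prior, the Poisson likelihood is conjugate: the posterior is Gamma(α + ΣXᵢ, β + n).
Sum of counts S = 73 over n = 6 minutes.
Posterior: Gamma(α+S, β+n) = Gamma(13.7+73, 0.8+6) = Gamma(86.7, 6.8).
Var = α/β² = 86.7/6.8² = 1.8750.

1.8750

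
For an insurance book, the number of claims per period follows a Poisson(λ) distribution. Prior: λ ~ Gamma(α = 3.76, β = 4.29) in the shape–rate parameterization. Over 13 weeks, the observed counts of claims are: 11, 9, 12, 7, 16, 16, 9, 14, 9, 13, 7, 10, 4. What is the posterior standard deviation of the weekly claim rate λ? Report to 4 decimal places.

0.6862

With a Gamma(shape α, rate β) prior, the Poisson likelihood is conjugate: the posterior is Gamma(α + ΣXᵢ, β + n).
Sum of counts S = 137 over n = 13 weeks.
Posterior: Gamma(α+S, β+n) = Gamma(3.76+137, 4.29+13) = Gamma(140.76, 17.29).
SD = √α/β = √140.76/17.29 = 0.6862.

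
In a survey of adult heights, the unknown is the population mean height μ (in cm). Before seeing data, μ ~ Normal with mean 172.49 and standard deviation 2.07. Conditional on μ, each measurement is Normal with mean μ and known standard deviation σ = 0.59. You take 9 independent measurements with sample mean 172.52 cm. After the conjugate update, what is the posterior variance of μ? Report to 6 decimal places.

0.038332

For Normal data with known variance σ², a Normal(μ₀, σ₀²) prior on μ is conjugate. Posterior precision = 1/σ₀² + n/σ²; posterior mean is the precision-weighted average of μ₀ and x̄.
σ₀² = 2.07² = 4.2849, σ² = 0.59² = 0.3481; σ² + n·σ₀² = 0.3481 + 9·4.2849 = 38.9122.
Posterior precision = 1/σ₀² + n/σ² = 1/4.2849 + 9/0.3481 = (σ² + n·σ₀²)/(σ₀²σ²) = 38.9122/(4.2849·0.3481); posterior variance σₙ² = σ₀²σ²/(σ² + n·σ₀²) = 4.2849·0.3481/38.9122 = 0.038332.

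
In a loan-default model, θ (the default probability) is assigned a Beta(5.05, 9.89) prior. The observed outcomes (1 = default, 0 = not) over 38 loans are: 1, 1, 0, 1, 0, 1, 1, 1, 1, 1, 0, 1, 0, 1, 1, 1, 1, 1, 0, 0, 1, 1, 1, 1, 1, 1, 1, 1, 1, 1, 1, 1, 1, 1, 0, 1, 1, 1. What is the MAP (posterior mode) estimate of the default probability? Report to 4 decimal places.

0.6881

The Beta prior is conjugate to a Binomial/Bernoulli likelihood; the update adds successes to α and failures to β.
Posterior: Beta(α+k, β+n−k) = Beta(5.05+31, 9.89+7) = Beta(36.05, 16.89).
Mode of Beta(a,b) for a,b>1 is (a−1)/(a+b−2) = 35.05/50.94 = 0.6881.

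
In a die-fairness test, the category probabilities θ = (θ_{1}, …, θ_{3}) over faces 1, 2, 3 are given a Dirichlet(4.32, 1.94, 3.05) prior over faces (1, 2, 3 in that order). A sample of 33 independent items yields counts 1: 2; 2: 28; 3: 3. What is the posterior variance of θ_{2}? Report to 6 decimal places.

0.004777

The Dirichlet prior is conjugate to the Multinomial likelihood: each posterior αⱼ = prior αⱼ + observed count nⱼ.
Posterior concentration: (6.32, 29.94, 6.05), total = 42.31.
Var[θ_j] = α_j(Σα−α_j)/((Σα)²(Σα+1)) = 29.94·12.37/(42.31²·43.31) = 0.004777.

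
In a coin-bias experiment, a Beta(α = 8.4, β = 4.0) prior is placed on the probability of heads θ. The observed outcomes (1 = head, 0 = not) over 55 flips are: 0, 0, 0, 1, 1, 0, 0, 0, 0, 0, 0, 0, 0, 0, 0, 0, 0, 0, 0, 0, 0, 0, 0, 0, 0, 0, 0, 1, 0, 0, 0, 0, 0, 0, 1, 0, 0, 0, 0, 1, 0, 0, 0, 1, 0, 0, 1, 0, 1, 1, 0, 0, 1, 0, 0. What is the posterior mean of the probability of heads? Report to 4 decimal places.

The Beta prior is conjugate to a Binomial/Bernoulli likelihood; the update adds successes to α and failures to β.
Posterior: Beta(α+k, β+n−k) = Beta(8.4+10, 4.0+45) = Beta(18.4, 49.0).
Posterior mean = α/(α+β) = 18.4/67.4 = 0.2730.

0.2730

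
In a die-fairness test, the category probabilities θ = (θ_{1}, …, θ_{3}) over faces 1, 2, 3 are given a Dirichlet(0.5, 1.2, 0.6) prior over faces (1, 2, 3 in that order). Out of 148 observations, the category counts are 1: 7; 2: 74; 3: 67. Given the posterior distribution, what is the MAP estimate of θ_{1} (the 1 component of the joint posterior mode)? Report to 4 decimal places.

The Dirichlet prior is conjugate to the Multinomial likelihood: each posterior αⱼ = prior αⱼ + observed count nⱼ.
Posterior concentration: (7.5, 75.2, 67.6), total = 150.3.
Joint mode component: (α_{1}−1)/(Σα−K) = 6.5/147.3 = 0.0441.

0.0441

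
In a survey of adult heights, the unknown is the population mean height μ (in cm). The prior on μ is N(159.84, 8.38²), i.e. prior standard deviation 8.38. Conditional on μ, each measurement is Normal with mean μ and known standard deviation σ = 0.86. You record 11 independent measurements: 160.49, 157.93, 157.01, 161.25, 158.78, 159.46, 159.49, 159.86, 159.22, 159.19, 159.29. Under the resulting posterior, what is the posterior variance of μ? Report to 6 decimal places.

0.067172

For Normal data with known variance σ², a Normal(μ₀, σ₀²) prior on μ is conjugate. Posterior precision = 1/σ₀² + n/σ²; posterior mean is the precision-weighted average of μ₀ and x̄.
σ₀² = 8.38² = 70.2244, σ² = 0.86² = 0.7396; σ² + n·σ₀² = 0.7396 + 11·70.2244 = 773.208.
Posterior precision = 1/σ₀² + n/σ² = 1/70.2244 + 11/0.7396 = (σ² + n·σ₀²)/(σ₀²σ²) = 773.208/(70.2244·0.7396); posterior variance σₙ² = σ₀²σ²/(σ² + n·σ₀²) = 70.2244·0.7396/773.208 = 0.067172.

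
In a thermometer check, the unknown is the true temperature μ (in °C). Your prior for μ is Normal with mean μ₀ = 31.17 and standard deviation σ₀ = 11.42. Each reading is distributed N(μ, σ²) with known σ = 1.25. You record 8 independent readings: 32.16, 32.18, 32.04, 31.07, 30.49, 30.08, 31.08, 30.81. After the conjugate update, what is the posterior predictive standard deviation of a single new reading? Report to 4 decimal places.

1.3257

For Normal data with known variance σ², a Normal(μ₀, σ₀²) prior on μ is conjugate. Posterior precision = 1/σ₀² + n/σ²; posterior mean is the precision-weighted average of μ₀ and x̄.
σ₀² = 11.42² = 130.4164, σ² = 1.25² = 1.5625; σ² + n·σ₀² = 1.5625 + 8·130.4164 = 1044.8937.
Posterior precision = 1/σ₀² + n/σ² = 1/130.4164 + 8/1.5625 = (σ² + n·σ₀²)/(σ₀²σ²) = 1044.8937/(130.4164·1.5625); posterior variance σₙ² = σ₀²σ²/(σ² + n·σ₀²) = 130.4164·1.5625/1044.8937 = 0.195020.
Predictive variance for one new observation = σₙ² + σ² = 130.4164·1.5625/1044.8937 + 1.5625 = σ²·(σ₀² + 1044.8937)/1044.8937 = 1.5625·1175.3101/1044.8937 = 1.757520; SD = √(1.5625·1175.3101/1044.8937) = 1.3257.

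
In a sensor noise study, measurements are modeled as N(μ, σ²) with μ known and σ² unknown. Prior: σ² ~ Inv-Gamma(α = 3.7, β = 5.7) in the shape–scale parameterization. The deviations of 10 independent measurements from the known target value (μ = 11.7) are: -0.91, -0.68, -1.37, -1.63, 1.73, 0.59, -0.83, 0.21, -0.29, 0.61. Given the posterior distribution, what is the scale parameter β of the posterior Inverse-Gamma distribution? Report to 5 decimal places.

10.87725

With known mean μ and an Inverse-Gamma(α, β) prior on σ², the Normal likelihood is conjugate: posterior is Inv-Gamma(α + n/2, β + Σ(xᵢ−μ)²/2).
Σ(xᵢ−μ)² = (-0.91)² + (-0.68)² + (-1.37)² + (-1.63)² + (1.73)² + (0.59)² + (-0.83)² + (0.21)² + (-0.29)² + (0.61)² = 10.3545.
Posterior: Inv-Gamma(3.7 + 10/2, 5.7 + 10.3545/2) = Inv-Gamma(8.70, 10.87725).
Posterior β = 10.87725.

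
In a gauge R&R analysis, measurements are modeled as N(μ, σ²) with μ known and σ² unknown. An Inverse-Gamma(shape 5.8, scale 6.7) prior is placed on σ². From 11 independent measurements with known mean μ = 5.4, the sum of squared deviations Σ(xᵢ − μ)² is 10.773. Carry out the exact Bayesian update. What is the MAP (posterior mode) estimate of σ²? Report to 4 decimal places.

With known mean μ and an Inverse-Gamma(α, β) prior on σ², the Normal likelihood is conjugate: posterior is Inv-Gamma(α + n/2, β + Σ(xᵢ−μ)²/2).
Posterior: Inv-Gamma(5.8 + 11/2, 6.7 + 10.773/2) = Inv-Gamma(11.30, 12.0865).
Mode = β/(α+1) = 12.0865/12.30 = 0.9826.

0.9826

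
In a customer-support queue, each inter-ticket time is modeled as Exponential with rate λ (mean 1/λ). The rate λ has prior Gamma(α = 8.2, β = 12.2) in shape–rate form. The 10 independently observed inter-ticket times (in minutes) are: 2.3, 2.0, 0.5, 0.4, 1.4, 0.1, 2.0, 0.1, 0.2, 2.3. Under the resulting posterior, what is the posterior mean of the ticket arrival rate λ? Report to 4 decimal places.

With a Gamma(shape α, rate β) prior on the exponential rate λ, the posterior after n observations with total T = Σxᵢ is Gamma(α+n, β+T).
Sum of observations T = 11.3 minutes; n = 10.
Posterior: Gamma(8.2+10, 12.2+11.3) = Gamma(18.2, 23.5).
Posterior mean of λ = α/β = 18.2/23.5 = 0.7745.

0.7745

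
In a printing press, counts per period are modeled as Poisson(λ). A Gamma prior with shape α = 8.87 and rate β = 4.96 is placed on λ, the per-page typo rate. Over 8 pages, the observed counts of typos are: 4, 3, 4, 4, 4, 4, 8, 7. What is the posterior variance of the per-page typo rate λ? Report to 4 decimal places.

With a Gamma(shape α, rate β) prior, the Poisson likelihood is conjugate: the posterior is Gamma(α + ΣXᵢ, β + n).
Sum of counts S = 38 over n = 8 pages.
Posterior: Gamma(α+S, β+n) = Gamma(8.87+38, 4.96+8) = Gamma(46.87, 12.96).
Var = α/β² = 46.87/12.96² = 0.2791.

0.2791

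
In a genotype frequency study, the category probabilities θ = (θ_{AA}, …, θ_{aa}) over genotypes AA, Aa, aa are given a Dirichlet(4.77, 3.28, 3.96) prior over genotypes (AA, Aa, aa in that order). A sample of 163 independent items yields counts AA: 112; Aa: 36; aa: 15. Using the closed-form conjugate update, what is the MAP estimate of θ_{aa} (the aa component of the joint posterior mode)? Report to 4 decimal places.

0.1044

The Dirichlet prior is conjugate to the Multinomial likelihood: each posterior αⱼ = prior αⱼ + observed count nⱼ.
Posterior concentration: (116.77, 39.28, 18.96), total = 175.01.
Joint mode component: (α_{aa}−1)/(Σα−K) = 17.96/172.01 = 0.1044.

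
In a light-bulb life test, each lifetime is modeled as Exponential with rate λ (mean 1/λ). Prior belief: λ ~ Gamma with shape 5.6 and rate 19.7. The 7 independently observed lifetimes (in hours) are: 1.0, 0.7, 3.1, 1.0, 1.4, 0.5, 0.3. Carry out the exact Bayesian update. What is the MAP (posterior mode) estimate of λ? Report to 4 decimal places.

0.4188

With a Gamma(shape α, rate β) prior on the exponential rate λ, the posterior after n observations with total T = Σxᵢ is Gamma(α+n, β+T).
Sum of observations T = 8.0 hours; n = 7.
Posterior: Gamma(5.6+7, 19.7+8.0) = Gamma(12.6, 27.7).
Mode = (α−1)/β = 0.4188.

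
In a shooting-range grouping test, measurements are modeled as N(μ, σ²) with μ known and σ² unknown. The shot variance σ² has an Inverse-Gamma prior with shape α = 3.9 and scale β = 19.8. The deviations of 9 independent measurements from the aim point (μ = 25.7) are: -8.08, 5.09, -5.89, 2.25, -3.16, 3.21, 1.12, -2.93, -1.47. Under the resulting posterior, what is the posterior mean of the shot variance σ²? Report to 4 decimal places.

With known mean μ and an Inverse-Gamma(α, β) prior on σ², the Normal likelihood is conjugate: posterior is Inv-Gamma(α + n/2, β + Σ(xᵢ−μ)²/2).
Σ(xᵢ−μ)² = (-8.08)² + (5.09)² + (-5.89)² + (2.25)² + (-3.16)² + (3.21)² + (1.12)² + (-2.93)² + (-1.47)² = 163.2390.
Posterior: Inv-Gamma(3.9 + 9/2, 19.8 + 163.2390/2) = Inv-Gamma(8.40, 101.41950).
E[σ²|data] = β/(α−1) = 101.41950/7.40 = 13.7053.

13.7053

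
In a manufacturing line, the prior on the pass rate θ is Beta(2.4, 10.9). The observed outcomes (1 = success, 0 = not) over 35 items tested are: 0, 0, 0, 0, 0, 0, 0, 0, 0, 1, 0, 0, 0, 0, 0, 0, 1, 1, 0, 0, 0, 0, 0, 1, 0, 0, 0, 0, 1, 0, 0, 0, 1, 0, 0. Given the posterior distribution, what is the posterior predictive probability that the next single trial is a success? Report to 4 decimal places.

0.1739

The Beta prior is conjugate to a Binomial/Bernoulli likelihood; the update adds successes to α and failures to β.
Posterior: Beta(α+k, β+n−k) = Beta(2.4+6, 10.9+29) = Beta(8.4, 39.9).
For a single future Bernoulli trial, P(success | data) = α/(α+β) = 0.1739.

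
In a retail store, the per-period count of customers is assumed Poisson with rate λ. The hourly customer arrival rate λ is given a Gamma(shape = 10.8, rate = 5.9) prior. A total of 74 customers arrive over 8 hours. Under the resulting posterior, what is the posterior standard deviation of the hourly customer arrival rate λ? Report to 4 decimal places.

0.6625

With a Gamma(shape α, rate β) prior, the Poisson likelihood is conjugate: the posterior is Gamma(α + ΣXᵢ, β + n).
Posterior: Gamma(α+S, β+n) = Gamma(10.8+74, 5.9+8) = Gamma(84.8, 13.9).
SD = √α/β = √84.8/13.9 = 0.6625.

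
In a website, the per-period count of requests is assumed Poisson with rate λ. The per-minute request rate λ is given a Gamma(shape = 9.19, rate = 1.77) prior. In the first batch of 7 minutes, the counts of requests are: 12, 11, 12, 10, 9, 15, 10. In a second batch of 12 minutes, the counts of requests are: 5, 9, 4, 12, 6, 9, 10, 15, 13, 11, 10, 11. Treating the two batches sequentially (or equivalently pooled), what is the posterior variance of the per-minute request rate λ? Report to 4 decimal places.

0.4710

With a Gamma(shape α, rate β) prior, the Poisson likelihood is conjugate: the posterior is Gamma(α + ΣXᵢ, β + n).
Batch 1: sum of counts S = 79 over n = 7 minutes.
After batch 1: Gamma(α+S, β+n) = Gamma(9.19+79, 1.77+7) = Gamma(88.19, 8.77).
Batch 2: sum of counts S = 115 over n = 12 minutes.
After batch 2: Gamma(α+S, β+n) = Gamma(88.19+115, 8.77+12) = Gamma(203.19, 20.77).
Var = α/β² = 203.19/20.77² = 0.4710.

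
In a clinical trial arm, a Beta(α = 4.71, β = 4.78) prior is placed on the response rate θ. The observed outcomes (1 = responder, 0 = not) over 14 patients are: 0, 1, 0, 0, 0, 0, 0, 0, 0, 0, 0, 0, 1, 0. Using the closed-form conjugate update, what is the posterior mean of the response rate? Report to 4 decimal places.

The Beta prior is conjugate to a Binomial/Bernoulli likelihood; the update adds successes to α and failures to β.
Posterior: Beta(α+k, β+n−k) = Beta(4.71+2, 4.78+12) = Beta(6.71, 16.78).
Posterior mean = α/(α+β) = 6.71/23.49 = 0.2857.

0.2857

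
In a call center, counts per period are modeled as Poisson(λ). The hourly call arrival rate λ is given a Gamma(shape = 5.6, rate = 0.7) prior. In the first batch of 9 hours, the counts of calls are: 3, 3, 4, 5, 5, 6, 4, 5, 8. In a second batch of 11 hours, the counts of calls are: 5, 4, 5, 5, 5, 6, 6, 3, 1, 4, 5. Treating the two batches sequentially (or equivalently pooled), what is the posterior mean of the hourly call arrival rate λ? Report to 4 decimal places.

With a Gamma(shape α, rate β) prior, the Poisson likelihood is conjugate: the posterior is Gamma(α + ΣXᵢ, β + n).
Batch 1: sum of counts S = 43 over n = 9 hours.
After batch 1: Gamma(α+S, β+n) = Gamma(5.6+43, 0.7+9) = Gamma(48.6, 9.7).
Batch 2: sum of counts S = 49 over n = 11 hours.
After batch 2: Gamma(α+S, β+n) = Gamma(48.6+49, 9.7+11) = Gamma(97.6, 20.7).
Posterior mean = α/β = 97.6/20.7 = 4.7150.

4.7150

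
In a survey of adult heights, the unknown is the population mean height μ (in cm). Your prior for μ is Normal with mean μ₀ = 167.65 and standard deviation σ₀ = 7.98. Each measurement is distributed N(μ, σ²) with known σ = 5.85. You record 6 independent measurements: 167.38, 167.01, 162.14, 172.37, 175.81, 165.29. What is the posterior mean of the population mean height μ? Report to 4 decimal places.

168.2772

For Normal data with known variance σ², a Normal(μ₀, σ₀²) prior on μ is conjugate. Posterior precision = 1/σ₀² + n/σ²; posterior mean is the precision-weighted average of μ₀ and x̄.
Σxᵢ = 167.38 + 167.01 + 162.14 + 172.37 + 175.81 + 165.29 = 1010, so n·x̄ = 1010.
σ₀² = 7.98² = 63.6804, σ² = 5.85² = 34.2225; σ² + n·σ₀² = 34.2225 + 6·63.6804 = 416.3049.
Posterior mean = (μ₀/σ₀² + n·x̄/σ²)/(1/σ₀² + n/σ²) = (σ²·μ₀ + σ₀²·n·x̄)/(σ² + n·σ₀²) = (34.2225·167.65 + 63.6804·1010)/416.3049 = 70054.606125/416.3049 = 168.2772.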